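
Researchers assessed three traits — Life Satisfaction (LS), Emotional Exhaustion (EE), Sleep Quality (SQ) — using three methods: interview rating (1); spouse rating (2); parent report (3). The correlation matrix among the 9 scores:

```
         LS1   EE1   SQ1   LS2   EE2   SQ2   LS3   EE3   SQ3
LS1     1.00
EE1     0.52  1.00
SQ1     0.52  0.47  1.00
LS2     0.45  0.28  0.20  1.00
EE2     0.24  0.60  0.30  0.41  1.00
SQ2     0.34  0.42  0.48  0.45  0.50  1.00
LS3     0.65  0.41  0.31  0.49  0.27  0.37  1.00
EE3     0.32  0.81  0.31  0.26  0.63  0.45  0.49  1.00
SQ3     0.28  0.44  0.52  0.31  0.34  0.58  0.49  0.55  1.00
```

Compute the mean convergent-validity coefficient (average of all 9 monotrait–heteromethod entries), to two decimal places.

0.58

Convergent values: 0.45, 0.65, 0.49, 0.60, 0.81, 0.63, 0.48, 0.52, 0.58; mean = 5.21/9 = 0.58.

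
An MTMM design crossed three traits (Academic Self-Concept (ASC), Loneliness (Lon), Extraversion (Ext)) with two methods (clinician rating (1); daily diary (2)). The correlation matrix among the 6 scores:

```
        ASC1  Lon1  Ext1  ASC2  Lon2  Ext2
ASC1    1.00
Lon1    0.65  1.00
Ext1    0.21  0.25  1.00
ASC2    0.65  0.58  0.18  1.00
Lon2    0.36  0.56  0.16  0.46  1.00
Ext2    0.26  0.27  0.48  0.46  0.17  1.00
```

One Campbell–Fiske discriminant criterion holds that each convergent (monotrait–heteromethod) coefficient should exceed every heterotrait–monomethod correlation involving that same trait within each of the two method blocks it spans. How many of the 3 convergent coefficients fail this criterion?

2

Each convergent coefficient versus the relevant comparison correlations:
ASC (methods 1·2): 0.65 vs {0.65, 0.46, 0.21, 0.46} → fail.
Lon (methods 1·2): 0.56 vs {0.65, 0.46, 0.25, 0.17} → fail.
Ext (methods 1·2): 0.48 vs {0.21, 0.46, 0.25, 0.17} → pass.
2 of 3 fail.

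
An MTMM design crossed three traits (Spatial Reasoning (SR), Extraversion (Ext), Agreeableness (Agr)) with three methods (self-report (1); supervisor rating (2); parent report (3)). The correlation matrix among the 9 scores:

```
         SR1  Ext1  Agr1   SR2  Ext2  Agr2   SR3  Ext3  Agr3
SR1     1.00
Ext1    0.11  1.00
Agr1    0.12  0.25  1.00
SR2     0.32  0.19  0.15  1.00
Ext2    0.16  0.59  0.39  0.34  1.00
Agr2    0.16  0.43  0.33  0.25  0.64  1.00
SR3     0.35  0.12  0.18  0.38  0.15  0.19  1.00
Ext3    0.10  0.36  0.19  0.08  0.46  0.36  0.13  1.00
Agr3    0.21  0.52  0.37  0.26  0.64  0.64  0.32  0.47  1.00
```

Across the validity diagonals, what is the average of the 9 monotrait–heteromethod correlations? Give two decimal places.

Convergent values: 0.32, 0.35, 0.38, 0.59, 0.36, 0.46, 0.33, 0.37, 0.64; mean = 3.80/9 = 0.42.

0.42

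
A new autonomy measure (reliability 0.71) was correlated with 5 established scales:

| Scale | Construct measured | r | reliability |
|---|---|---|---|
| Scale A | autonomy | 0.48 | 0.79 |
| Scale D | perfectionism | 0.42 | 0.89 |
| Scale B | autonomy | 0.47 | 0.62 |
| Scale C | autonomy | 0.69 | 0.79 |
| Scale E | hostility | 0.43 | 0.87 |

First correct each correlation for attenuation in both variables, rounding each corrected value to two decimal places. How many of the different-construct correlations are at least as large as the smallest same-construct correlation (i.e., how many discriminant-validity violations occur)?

Disattenuated r (r / √(r_scale · r_new)):
  Scale A (conv): 0.48 / √(0.79·0.71) = 0.64
  Scale D (disc): 0.42 / √(0.89·0.71) = 0.53
  Scale B (conv): 0.47 / √(0.62·0.71) = 0.71
  Scale C (conv): 0.69 / √(0.79·0.71) = 0.92
  Scale E (disc): 0.43 / √(0.87·0.71) = 0.55
Smallest convergent = 0.64. Discriminant values: 0.53, 0.55; count ≥ 0.64 → 0.

0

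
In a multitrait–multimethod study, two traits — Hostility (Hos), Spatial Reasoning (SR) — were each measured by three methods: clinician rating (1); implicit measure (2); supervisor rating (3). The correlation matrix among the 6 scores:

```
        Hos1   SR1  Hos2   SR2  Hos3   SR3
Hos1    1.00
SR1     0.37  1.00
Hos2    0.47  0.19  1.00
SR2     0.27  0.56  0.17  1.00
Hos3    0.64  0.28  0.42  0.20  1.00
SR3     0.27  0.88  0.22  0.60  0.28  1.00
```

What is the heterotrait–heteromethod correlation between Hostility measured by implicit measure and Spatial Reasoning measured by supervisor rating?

0.22

Different traits and methods: r(Hos2, SR3) = 0.22.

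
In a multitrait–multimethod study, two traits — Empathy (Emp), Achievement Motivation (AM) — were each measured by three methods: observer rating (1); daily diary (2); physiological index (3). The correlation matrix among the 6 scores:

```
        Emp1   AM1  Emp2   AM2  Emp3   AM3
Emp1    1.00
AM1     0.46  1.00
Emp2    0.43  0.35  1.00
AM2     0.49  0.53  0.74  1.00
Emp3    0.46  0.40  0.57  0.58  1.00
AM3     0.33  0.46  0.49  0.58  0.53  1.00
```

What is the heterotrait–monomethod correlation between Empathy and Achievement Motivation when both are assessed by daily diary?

Different traits, same method: r(Emp2, AM2) = 0.74.

0.74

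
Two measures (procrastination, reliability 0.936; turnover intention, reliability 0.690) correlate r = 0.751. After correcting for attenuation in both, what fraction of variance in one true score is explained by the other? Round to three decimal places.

0.873

Disattenuated r = 0.751 / √(0.936 × 0.690) = 0.751 / 0.8036 = 0.9345.
Shared true-score variance = 0.9345² = 0.8733 ≈ 0.873.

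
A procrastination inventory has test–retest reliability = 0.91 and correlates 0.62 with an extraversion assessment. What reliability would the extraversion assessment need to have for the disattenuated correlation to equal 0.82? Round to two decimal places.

r_true = r_obs / √(r_xx · r_yy) ⇒ 0.82 = 0.62 / √(0.91 · r_yy).
√(0.91 · r_yy) = 0.62 / 0.82 = 0.7561; 0.91 · r_yy = 0.5717; r_yy = 0.5717 / 0.91 ≈ 0.63.

0.63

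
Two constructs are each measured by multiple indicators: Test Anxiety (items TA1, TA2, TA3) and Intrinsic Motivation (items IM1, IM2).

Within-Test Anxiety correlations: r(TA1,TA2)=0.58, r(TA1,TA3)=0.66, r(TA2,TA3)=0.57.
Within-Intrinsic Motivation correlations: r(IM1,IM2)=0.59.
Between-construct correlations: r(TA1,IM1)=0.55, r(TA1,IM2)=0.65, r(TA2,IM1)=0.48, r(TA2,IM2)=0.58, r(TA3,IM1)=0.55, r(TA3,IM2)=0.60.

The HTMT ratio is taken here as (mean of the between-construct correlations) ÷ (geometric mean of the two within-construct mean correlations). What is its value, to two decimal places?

Mean between = 3.41/6 = 0.5683.
Mean within-TA = 1.81/3 = 0.6033; mean within-IM = 0.59/1 = 0.5900.
Geometric mean = √(0.6033 × 0.5900) = 0.5966.
HTMT = 0.5683 / 0.5966 = 0.95.

0.95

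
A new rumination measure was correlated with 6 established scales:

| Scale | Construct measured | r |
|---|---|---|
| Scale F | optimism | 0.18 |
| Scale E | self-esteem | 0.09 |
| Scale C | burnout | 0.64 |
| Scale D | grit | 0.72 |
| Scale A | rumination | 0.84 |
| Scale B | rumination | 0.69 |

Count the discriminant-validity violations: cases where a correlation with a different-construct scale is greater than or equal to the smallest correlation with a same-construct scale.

1

Convergent (same construct = rumination): Scale A, Scale B.
Smallest convergent = 0.69. Discriminant values: 0.18, 0.09, 0.64, 0.72; count ≥ 0.69 → 1.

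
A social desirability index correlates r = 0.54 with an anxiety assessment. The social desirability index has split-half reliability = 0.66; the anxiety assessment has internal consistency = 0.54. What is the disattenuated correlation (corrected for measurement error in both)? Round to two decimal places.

0.90

r_true = r_obs / √(r_xx · r_yy) = 0.54 / √(0.66 × 0.54) = 0.54 / √0.3564 = 0.54 / 0.5970 ≈ 0.90.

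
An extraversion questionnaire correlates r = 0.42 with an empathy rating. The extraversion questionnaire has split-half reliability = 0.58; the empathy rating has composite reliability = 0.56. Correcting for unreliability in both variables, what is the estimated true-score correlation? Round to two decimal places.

0.74

r_true = r_obs / √(r_xx · r_yy) = 0.42 / √(0.58 × 0.56) = 0.42 / √0.3248 = 0.42 / 0.5699 ≈ 0.74.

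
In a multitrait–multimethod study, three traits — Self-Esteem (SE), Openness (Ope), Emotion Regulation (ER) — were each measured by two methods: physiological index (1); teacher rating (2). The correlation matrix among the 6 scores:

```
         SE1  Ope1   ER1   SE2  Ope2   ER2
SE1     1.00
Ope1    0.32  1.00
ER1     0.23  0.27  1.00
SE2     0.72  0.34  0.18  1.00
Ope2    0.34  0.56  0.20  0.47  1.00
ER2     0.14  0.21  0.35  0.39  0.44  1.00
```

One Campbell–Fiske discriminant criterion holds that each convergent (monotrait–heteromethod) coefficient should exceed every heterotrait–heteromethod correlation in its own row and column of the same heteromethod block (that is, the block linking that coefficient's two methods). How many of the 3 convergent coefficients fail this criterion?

Checking each validity diagonal entry against its comparison values:
SE (methods 1·2): 0.72 vs {0.34, 0.34, 0.14, 0.18} → pass.
Ope (methods 1·2): 0.56 vs {0.34, 0.34, 0.21, 0.20} → pass.
ER (methods 1·2): 0.35 vs {0.18, 0.14, 0.20, 0.21} → pass.
0 of 3 fail.

0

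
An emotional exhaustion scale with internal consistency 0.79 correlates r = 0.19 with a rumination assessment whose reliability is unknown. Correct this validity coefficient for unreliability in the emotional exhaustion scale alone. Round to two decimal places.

0.21

Single correction: r_c = r_obs / √r_xx = 0.19 / √0.79 = 0.19 / 0.8888 ≈ 0.21.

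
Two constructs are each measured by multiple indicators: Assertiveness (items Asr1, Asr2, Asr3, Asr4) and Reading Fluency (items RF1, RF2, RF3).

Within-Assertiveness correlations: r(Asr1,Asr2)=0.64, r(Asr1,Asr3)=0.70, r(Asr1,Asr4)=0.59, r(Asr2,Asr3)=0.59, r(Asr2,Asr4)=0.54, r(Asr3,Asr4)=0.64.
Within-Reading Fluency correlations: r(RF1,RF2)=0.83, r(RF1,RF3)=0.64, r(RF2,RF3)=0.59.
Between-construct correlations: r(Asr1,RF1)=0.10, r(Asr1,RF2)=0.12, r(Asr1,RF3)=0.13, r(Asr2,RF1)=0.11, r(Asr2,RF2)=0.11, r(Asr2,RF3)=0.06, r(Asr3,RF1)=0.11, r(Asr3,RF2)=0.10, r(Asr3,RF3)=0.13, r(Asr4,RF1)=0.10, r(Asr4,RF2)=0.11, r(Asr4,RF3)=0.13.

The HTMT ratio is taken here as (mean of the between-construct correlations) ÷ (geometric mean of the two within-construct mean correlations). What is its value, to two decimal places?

0.17

Between-construct mean = 1.31/12 = 0.1092.
Mean within-Asr = 3.70/6 = 0.6167; mean within-RF = 2.06/3 = 0.6867.
Geometric mean = √(0.6167 × 0.6867) = 0.6508.
HTMT = 0.1092 / 0.6508 = 0.17.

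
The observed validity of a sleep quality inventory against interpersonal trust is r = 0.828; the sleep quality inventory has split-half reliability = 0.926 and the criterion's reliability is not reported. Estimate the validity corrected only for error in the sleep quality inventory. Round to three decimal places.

0.860

Single correction: r_c = r_obs / √r_xx = 0.828 / √0.926 = 0.828 / 0.9623 ≈ 0.860.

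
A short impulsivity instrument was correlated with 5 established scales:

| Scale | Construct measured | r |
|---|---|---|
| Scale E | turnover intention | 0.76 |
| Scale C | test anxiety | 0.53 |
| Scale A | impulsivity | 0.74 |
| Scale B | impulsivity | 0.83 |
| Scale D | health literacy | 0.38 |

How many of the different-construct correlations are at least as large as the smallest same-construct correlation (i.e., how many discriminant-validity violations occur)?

Convergent (same construct = impulsivity): Scale A, Scale B.
Smallest convergent = 0.74. Discriminant values: 0.76, 0.53, 0.38; count ≥ 0.74 → 1.

1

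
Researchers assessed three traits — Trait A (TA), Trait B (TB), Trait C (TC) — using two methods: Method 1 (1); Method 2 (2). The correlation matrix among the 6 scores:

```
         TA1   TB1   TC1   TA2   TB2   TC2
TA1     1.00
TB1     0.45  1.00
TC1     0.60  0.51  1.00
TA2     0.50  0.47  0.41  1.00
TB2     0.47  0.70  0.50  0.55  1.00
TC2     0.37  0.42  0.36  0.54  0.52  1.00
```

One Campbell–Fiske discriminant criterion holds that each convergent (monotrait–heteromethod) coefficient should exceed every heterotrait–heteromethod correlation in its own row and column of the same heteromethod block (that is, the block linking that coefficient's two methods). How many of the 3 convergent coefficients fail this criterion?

1

Checking each validity diagonal entry against its comparison values:
TA (methods 1·2): 0.50 vs {0.47, 0.47, 0.37, 0.41} → pass.
TB (methods 1·2): 0.70 vs {0.47, 0.47, 0.42, 0.50} → pass.
TC (methods 1·2): 0.36 vs {0.41, 0.37, 0.50, 0.42} → fail.
1 of 3 fail.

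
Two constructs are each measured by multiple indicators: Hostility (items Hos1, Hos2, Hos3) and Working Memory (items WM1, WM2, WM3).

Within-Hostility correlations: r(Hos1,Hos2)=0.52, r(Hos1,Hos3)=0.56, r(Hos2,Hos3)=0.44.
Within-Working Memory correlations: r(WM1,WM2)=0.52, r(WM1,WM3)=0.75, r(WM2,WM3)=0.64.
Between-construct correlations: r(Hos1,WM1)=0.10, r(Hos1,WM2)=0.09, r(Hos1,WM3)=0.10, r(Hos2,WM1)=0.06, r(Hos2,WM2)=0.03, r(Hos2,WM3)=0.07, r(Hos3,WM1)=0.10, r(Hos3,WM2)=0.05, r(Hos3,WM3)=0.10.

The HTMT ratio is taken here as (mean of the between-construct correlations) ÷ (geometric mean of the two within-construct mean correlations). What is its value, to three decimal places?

0.137

Between-construct mean = 0.70/9 = 0.0778.
Mean within-Hos = 1.52/3 = 0.5067; mean within-WM = 1.91/3 = 0.6367.
Geometric mean = √(0.5067 × 0.6367) = 0.5680.
HTMT = 0.0778 / 0.5680 = 0.137.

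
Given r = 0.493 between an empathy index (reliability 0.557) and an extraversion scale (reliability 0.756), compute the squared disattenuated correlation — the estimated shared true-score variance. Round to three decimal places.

Disattenuated r = 0.493 / √(0.557 × 0.756) = 0.493 / 0.6489 = 0.7597.
Shared true-score variance = 0.7597² = 0.5771 ≈ 0.577.

0.577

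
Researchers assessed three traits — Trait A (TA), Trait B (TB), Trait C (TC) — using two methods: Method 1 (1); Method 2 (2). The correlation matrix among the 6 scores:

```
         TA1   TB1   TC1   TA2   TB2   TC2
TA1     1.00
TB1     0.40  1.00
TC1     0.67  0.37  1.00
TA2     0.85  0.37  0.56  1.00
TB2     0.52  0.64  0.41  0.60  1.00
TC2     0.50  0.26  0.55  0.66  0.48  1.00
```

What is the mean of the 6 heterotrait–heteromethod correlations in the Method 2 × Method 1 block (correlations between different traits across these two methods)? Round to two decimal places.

HTHM values (method 2 × method 1): 0.37, 0.56, 0.52, 0.41, 0.50, 0.26; mean = 2.62/6 = 0.44.

0.44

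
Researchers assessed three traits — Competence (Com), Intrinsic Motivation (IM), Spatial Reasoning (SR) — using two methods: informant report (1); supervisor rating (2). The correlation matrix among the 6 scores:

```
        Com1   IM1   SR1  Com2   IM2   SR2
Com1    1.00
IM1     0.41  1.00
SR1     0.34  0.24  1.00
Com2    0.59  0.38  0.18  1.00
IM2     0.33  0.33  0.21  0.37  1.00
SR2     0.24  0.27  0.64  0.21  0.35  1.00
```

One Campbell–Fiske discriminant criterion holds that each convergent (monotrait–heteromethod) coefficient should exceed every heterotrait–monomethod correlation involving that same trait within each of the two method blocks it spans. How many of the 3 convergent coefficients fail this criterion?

Each convergent coefficient versus the relevant comparison correlations:
Com (methods 1·2): 0.59 vs {0.41, 0.37, 0.34, 0.21} → pass.
IM (methods 1·2): 0.33 vs {0.41, 0.37, 0.24, 0.35} → fail.
SR (methods 1·2): 0.64 vs {0.34, 0.21, 0.24, 0.35} → pass.
1 of 3 fail.

1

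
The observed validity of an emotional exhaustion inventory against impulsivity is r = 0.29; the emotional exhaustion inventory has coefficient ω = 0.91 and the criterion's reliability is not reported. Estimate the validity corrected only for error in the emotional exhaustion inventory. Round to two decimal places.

Single correction: r_c = r_obs / √r_xx = 0.29 / √0.91 = 0.29 / 0.9539 ≈ 0.30.

0.30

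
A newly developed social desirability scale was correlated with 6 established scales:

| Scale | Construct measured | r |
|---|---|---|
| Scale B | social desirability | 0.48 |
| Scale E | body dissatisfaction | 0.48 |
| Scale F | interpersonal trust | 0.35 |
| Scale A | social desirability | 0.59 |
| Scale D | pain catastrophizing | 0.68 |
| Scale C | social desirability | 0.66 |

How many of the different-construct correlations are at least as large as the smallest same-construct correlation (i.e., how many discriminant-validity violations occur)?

Convergent (same construct = social desirability): Scale B, Scale A, Scale C.
Smallest convergent = 0.48. Discriminant values: 0.48, 0.35, 0.68; count ≥ 0.48 → 2.

2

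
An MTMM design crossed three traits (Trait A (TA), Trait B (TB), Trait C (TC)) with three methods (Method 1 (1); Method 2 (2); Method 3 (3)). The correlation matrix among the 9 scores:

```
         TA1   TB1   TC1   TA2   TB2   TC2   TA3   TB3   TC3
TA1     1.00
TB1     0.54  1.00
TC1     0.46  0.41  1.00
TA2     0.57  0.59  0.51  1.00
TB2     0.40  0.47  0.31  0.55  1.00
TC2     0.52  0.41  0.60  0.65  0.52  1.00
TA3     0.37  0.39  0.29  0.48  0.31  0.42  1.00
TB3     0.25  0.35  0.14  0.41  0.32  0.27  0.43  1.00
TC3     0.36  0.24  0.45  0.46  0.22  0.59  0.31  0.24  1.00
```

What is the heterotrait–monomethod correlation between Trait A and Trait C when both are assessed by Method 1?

Different traits, same method: r(TA1, TC1) = 0.46.

0.46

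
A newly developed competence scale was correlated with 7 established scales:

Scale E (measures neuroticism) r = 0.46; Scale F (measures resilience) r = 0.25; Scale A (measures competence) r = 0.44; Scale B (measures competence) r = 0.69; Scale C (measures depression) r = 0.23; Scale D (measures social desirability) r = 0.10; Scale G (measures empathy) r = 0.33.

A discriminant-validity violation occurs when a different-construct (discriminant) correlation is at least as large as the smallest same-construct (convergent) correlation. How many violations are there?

Convergent (same construct = competence): Scale A, Scale B.
Smallest convergent = 0.44. Discriminant values: 0.46, 0.25, 0.23, 0.10, 0.33; count ≥ 0.44 → 1.

1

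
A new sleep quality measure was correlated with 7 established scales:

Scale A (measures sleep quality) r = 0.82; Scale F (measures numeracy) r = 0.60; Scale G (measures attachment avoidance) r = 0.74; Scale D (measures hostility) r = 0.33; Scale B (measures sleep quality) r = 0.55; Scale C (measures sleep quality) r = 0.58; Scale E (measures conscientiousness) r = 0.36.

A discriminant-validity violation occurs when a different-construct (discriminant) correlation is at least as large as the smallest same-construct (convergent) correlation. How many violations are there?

Convergent (same construct = sleep quality): Scale A, Scale B, Scale C.
Smallest convergent = 0.55. Discriminant values: 0.60, 0.74, 0.33, 0.36; count ≥ 0.55 → 2.

2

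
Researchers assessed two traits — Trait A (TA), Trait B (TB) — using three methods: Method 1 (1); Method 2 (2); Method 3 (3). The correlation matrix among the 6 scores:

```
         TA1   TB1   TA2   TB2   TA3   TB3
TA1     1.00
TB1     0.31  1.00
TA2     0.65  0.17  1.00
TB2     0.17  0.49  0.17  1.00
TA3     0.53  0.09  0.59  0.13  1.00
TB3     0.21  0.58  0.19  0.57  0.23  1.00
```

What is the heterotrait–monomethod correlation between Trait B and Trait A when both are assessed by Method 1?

0.31

Different traits, same method: r(TB1, TA1) = 0.31.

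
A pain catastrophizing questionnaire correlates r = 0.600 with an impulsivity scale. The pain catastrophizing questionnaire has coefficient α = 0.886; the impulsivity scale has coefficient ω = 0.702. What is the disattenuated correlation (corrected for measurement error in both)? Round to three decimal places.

r_true = r_obs / √(r_xx · r_yy) = 0.600 / √(0.886 × 0.702) = 0.600 / √0.621972 = 0.600 / 0.7887 ≈ 0.761.

0.761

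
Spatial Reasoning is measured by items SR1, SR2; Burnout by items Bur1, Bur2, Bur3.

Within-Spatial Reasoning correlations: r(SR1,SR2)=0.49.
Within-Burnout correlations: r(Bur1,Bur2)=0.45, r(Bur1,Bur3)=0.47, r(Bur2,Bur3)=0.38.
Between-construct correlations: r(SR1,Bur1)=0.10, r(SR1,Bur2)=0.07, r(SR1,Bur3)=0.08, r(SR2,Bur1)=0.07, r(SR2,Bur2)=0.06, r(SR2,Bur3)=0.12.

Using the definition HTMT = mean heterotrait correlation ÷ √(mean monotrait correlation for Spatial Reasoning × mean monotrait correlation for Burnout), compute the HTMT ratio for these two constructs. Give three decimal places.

Mean heterotrait r = 0.50/6 = 0.0833.
Mean within-SR = 0.49/1 = 0.4900; mean within-Bur = 1.30/3 = 0.4333.
Geometric mean = √(0.4900 × 0.4333) = 0.4608.
HTMT = 0.0833 / 0.4608 = 0.181.

0.181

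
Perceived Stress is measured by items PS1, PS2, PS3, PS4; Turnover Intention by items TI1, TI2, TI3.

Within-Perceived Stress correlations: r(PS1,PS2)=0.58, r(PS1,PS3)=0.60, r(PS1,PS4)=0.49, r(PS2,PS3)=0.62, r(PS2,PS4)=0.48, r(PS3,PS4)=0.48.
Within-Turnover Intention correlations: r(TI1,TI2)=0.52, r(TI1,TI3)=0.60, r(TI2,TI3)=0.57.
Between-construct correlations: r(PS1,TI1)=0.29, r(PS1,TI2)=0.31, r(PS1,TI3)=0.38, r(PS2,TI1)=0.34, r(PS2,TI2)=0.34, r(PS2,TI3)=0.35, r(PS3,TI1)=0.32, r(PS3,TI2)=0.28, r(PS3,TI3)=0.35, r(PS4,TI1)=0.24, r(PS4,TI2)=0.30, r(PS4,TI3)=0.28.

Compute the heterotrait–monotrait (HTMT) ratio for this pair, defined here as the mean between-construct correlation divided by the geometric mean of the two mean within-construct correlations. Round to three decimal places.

Between-construct mean = 3.78/12 = 0.3150.
Mean within-PS = 3.25/6 = 0.5417; mean within-TI = 1.69/3 = 0.5633.
Geometric mean = √(0.5417 × 0.5633) = 0.5524.
HTMT = 0.3150 / 0.5524 = 0.570.

0.570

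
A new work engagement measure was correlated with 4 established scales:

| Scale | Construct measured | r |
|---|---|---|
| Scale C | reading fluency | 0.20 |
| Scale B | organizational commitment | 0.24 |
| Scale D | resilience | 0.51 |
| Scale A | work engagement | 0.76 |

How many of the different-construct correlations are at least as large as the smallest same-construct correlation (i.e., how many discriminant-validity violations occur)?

0

Convergent (same construct = work engagement): Scale A.
Smallest convergent = 0.76. Discriminant values: 0.20, 0.24, 0.51; count ≥ 0.76 → 0.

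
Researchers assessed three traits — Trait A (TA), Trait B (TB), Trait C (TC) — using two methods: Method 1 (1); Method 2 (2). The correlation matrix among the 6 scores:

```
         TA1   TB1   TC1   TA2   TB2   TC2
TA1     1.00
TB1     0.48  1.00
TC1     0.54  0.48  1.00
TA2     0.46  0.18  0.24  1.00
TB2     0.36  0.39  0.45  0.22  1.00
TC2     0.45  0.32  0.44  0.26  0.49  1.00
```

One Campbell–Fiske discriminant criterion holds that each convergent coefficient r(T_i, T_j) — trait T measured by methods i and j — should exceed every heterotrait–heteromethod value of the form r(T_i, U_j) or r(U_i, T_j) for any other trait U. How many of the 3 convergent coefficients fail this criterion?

2

Each convergent coefficient versus the relevant comparison correlations:
TA (methods 1·2): 0.46 vs {0.36, 0.18, 0.45, 0.24} → pass.
TB (methods 1·2): 0.39 vs {0.18, 0.36, 0.32, 0.45} → fail.
TC (methods 1·2): 0.44 vs {0.24, 0.45, 0.45, 0.32} → fail.
2 of 3 fail.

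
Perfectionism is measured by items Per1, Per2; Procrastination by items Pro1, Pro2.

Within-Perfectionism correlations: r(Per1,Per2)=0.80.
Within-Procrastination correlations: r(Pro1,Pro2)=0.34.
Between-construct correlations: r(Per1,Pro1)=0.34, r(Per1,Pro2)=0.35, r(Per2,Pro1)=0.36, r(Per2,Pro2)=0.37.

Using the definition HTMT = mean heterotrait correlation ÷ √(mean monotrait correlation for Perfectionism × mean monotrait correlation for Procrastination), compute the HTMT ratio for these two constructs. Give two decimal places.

Mean heterotrait r = 1.42/4 = 0.3550.
Mean within-Per = 0.80/1 = 0.8000; mean within-Pro = 0.34/1 = 0.3400.
Geometric mean = √(0.8000 × 0.3400) = 0.5215.
HTMT = 0.3550 / 0.5215 = 0.68.

0.68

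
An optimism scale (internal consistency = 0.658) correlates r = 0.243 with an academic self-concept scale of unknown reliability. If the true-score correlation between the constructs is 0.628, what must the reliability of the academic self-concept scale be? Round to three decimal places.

r_true = r_obs / √(r_xx · r_yy) ⇒ 0.628 = 0.243 / √(0.658 · r_yy).
√(0.658 · r_yy) = 0.243 / 0.628 = 0.3869; 0.658 · r_yy = 0.1497; r_yy = 0.1497 / 0.658 ≈ 0.228.

0.228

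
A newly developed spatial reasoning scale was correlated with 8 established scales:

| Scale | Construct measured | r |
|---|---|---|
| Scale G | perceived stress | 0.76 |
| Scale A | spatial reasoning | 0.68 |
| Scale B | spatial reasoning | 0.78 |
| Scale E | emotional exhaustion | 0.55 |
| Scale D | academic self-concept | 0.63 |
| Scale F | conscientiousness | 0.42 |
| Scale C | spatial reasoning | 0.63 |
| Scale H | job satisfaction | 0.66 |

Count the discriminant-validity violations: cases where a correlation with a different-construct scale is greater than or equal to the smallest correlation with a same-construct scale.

3

Convergent (same construct = spatial reasoning): Scale A, Scale B, Scale C.
Smallest convergent = 0.63. Discriminant values: 0.76, 0.55, 0.63, 0.42, 0.66; count ≥ 0.63 → 3.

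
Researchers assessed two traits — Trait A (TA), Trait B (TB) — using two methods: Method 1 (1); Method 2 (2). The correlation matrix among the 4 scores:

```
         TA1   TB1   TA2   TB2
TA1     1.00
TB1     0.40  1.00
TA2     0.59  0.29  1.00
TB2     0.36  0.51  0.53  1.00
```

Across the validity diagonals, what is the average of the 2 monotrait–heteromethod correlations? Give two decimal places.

0.55

Convergent values: 0.59, 0.51; mean = 1.10/2 = 0.55.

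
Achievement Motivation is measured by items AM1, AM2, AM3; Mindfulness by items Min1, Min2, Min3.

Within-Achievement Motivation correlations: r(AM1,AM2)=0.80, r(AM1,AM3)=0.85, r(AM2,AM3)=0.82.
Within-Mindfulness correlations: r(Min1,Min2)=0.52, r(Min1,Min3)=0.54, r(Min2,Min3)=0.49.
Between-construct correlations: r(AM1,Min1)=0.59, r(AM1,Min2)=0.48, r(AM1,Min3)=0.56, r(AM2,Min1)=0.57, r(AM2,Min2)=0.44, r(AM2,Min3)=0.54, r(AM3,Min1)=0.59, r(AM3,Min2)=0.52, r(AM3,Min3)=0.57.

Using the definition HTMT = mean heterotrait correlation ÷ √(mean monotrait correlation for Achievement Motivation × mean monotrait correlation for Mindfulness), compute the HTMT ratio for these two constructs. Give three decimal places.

0.828

Mean between = 4.86/9 = 0.5400.
Mean within-AM = 2.47/3 = 0.8233; mean within-Min = 1.55/3 = 0.5167.
Geometric mean = √(0.8233 × 0.5167) = 0.6522.
HTMT = 0.5400 / 0.6522 = 0.828.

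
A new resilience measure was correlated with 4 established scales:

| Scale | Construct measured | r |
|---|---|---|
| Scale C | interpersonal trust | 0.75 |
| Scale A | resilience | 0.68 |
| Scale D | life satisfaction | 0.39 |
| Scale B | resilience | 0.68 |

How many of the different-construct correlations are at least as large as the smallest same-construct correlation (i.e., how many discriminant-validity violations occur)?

Convergent (same construct = resilience): Scale A, Scale B.
Smallest convergent = 0.68. Discriminant values: 0.75, 0.39; count ≥ 0.68 → 1.

1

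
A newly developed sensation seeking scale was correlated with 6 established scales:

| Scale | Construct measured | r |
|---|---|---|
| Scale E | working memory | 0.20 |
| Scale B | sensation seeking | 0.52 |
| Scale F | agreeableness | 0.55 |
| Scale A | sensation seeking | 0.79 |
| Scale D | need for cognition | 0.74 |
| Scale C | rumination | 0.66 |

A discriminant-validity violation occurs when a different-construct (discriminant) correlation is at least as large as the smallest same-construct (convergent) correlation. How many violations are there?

3

Convergent (same construct = sensation seeking): Scale B, Scale A.
Smallest convergent = 0.52. Discriminant values: 0.20, 0.55, 0.74, 0.66; count ≥ 0.52 → 3.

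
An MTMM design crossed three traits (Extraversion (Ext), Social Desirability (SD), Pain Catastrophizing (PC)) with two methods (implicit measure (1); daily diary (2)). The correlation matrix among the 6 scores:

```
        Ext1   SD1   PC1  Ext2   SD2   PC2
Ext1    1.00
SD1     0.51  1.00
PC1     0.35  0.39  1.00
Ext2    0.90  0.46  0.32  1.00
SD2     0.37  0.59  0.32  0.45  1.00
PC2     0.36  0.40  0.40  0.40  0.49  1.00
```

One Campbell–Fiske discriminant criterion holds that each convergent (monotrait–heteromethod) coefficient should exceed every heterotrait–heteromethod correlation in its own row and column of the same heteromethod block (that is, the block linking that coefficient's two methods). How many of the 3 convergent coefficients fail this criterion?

Checking each validity diagonal entry against its comparison values:
Ext (methods 1·2): 0.90 vs {0.37, 0.46, 0.36, 0.32} → pass.
SD (methods 1·2): 0.59 vs {0.46, 0.37, 0.40, 0.32} → pass.
PC (methods 1·2): 0.40 vs {0.32, 0.36, 0.32, 0.40} → fail.
1 of 3 fail.

1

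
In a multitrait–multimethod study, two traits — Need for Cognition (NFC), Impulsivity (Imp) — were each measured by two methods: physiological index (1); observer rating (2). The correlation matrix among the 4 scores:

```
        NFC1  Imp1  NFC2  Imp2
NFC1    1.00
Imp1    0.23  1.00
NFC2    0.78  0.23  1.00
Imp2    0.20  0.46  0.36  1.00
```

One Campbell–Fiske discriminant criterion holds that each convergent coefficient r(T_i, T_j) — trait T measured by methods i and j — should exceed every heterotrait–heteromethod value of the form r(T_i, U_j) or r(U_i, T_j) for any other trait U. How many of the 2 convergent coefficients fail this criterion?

Convergent coefficients and their comparison sets:
NFC (methods 1·2): 0.78 vs {0.20, 0.23} → pass.
Imp (methods 1·2): 0.46 vs {0.23, 0.20} → pass.
0 of 2 fail.

0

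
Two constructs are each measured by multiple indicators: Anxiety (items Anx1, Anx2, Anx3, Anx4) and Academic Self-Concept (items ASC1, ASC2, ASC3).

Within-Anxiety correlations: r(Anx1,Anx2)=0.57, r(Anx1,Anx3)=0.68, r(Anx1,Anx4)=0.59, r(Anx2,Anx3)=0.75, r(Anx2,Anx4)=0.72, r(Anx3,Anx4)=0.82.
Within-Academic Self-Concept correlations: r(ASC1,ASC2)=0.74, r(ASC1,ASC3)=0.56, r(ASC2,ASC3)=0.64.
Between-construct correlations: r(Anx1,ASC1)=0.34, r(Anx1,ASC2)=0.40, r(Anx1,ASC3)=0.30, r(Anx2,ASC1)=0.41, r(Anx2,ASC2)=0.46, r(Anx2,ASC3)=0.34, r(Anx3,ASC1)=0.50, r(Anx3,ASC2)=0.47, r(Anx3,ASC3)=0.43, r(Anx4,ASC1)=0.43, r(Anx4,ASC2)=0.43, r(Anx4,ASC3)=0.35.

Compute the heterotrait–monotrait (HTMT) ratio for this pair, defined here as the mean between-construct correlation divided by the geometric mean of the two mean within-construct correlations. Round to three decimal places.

0.607

Mean heterotrait r = 4.86/12 = 0.4050.
Mean within-Anx = 4.13/6 = 0.6883; mean within-ASC = 1.94/3 = 0.6467.
Geometric mean = √(0.6883 × 0.6467) = 0.6672.
HTMT = 0.4050 / 0.6672 = 0.607.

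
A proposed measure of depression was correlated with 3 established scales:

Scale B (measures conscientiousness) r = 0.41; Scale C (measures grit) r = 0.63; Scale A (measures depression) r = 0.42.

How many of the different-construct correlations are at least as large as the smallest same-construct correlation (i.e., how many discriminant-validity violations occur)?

1

Convergent (same construct = depression): Scale A.
Smallest convergent = 0.42. Discriminant values: 0.41, 0.63; count ≥ 0.42 → 1.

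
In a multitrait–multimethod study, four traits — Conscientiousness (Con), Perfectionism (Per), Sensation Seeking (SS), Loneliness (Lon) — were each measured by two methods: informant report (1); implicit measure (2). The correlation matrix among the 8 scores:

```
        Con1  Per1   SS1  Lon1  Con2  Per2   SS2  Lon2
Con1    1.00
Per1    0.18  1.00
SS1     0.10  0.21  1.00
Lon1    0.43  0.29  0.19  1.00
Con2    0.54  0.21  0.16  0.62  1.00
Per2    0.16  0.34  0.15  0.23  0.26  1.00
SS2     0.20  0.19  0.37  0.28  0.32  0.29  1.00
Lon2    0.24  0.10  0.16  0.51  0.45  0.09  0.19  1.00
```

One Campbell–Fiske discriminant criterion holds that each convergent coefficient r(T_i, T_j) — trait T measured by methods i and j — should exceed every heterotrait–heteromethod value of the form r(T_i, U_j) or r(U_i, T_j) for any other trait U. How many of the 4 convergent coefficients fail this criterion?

Convergent coefficients and their comparison sets:
Con (methods 1·2): 0.54 vs {0.16, 0.21, 0.20, 0.16, 0.24, 0.62} → fail.
Per (methods 1·2): 0.34 vs {0.21, 0.16, 0.19, 0.15, 0.10, 0.23} → pass.
SS (methods 1·2): 0.37 vs {0.16, 0.20, 0.15, 0.19, 0.16, 0.28} → pass.
Lon (methods 1·2): 0.51 vs {0.62, 0.24, 0.23, 0.10, 0.28, 0.16} → fail.
2 of 4 fail.

2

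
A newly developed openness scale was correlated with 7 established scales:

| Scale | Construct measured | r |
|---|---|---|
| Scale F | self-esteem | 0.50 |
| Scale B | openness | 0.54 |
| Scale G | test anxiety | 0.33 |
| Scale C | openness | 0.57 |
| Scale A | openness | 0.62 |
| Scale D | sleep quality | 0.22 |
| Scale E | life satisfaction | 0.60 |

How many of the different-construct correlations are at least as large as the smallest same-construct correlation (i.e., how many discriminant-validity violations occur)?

Convergent (same construct = openness): Scale B, Scale C, Scale A.
Smallest convergent = 0.54. Discriminant values: 0.50, 0.33, 0.22, 0.60; count ≥ 0.54 → 1.

1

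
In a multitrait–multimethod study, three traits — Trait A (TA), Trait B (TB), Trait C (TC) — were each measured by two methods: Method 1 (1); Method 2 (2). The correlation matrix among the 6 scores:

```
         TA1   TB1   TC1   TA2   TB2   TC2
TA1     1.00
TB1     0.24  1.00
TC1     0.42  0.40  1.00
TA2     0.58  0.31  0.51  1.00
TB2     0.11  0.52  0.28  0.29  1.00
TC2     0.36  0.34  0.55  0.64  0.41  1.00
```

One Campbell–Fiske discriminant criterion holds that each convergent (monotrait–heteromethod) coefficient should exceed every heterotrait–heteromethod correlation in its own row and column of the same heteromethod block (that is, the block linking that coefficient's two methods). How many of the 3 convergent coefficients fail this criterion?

0

Checking each validity diagonal entry against its comparison values:
TA (methods 1·2): 0.58 vs {0.11, 0.31, 0.36, 0.51} → pass.
TB (methods 1·2): 0.52 vs {0.31, 0.11, 0.34, 0.28} → pass.
TC (methods 1·2): 0.55 vs {0.51, 0.36, 0.28, 0.34} → pass.
0 of 3 fail.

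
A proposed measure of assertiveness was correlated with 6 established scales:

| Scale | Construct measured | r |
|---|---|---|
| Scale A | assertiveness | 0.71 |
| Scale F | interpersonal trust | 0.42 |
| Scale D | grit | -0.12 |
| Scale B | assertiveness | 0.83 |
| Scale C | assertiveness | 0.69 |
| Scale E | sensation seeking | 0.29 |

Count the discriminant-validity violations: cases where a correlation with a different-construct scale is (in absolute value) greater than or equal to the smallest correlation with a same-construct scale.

Convergent (same construct = assertiveness): Scale A, Scale B, Scale C.
Smallest convergent = 0.69. Discriminant |r|: 0.42, 0.12, 0.29; count ≥ 0.69 → 0.

0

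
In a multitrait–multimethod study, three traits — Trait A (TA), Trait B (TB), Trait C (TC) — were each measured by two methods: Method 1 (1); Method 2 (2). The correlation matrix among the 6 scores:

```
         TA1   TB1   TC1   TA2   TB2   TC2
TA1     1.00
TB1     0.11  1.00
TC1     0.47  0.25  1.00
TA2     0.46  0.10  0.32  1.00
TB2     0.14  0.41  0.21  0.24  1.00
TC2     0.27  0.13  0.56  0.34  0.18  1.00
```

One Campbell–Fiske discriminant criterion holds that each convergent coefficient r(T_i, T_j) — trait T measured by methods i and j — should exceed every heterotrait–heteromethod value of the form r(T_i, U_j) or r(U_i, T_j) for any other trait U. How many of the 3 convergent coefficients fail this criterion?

0

Checking each validity diagonal entry against its comparison values:
TA (methods 1·2): 0.46 vs {0.14, 0.10, 0.27, 0.32} → pass.
TB (methods 1·2): 0.41 vs {0.10, 0.14, 0.13, 0.21} → pass.
TC (methods 1·2): 0.56 vs {0.32, 0.27, 0.21, 0.13} → pass.
0 of 3 fail.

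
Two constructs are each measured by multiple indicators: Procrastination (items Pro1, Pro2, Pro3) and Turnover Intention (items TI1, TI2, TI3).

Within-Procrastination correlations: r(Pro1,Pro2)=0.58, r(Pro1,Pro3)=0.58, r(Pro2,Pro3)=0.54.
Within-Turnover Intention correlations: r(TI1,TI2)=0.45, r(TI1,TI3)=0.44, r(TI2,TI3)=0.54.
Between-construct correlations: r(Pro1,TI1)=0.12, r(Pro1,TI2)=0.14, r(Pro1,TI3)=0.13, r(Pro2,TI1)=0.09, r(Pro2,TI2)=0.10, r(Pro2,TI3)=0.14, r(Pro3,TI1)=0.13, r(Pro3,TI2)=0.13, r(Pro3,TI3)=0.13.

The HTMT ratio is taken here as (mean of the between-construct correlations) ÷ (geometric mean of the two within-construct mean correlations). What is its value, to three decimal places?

0.237

Mean between = 1.11/9 = 0.1233.
Mean within-Pro = 1.70/3 = 0.5667; mean within-TI = 1.43/3 = 0.4767.
Geometric mean = √(0.5667 × 0.4767) = 0.5198.
HTMT = 0.1233 / 0.5198 = 0.237.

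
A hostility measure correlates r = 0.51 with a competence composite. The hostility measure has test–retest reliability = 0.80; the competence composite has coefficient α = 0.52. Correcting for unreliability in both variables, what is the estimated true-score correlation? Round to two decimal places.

0.79

r_true = r_obs / √(r_xx · r_yy) = 0.51 / √(0.80 × 0.52) = 0.51 / √0.4160 = 0.51 / 0.6450 ≈ 0.79.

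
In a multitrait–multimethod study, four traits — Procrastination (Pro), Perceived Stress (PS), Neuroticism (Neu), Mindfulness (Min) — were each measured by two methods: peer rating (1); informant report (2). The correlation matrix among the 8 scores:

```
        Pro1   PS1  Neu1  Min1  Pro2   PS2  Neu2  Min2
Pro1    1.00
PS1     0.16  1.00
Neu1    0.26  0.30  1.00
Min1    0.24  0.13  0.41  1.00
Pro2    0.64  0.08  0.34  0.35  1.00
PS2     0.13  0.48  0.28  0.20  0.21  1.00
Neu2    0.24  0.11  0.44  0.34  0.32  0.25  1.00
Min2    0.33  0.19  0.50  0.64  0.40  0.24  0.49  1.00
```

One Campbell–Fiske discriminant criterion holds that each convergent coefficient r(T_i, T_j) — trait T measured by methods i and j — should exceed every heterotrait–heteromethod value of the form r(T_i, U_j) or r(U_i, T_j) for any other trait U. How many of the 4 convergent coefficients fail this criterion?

1

Convergent coefficients and their comparison sets:
Pro (methods 1·2): 0.64 vs {0.13, 0.08, 0.24, 0.34, 0.33, 0.35} → pass.
PS (methods 1·2): 0.48 vs {0.08, 0.13, 0.11, 0.28, 0.19, 0.20} → pass.
Neu (methods 1·2): 0.44 vs {0.34, 0.24, 0.28, 0.11, 0.50, 0.34} → fail.
Min (methods 1·2): 0.64 vs {0.35, 0.33, 0.20, 0.19, 0.34, 0.50} → pass.
1 of 4 fail.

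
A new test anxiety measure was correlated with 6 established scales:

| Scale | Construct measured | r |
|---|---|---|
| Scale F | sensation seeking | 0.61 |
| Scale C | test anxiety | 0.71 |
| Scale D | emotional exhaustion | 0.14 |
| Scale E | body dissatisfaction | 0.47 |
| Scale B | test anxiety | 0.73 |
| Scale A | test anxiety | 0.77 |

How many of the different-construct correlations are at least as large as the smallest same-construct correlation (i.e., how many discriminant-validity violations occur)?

Convergent (same construct = test anxiety): Scale C, Scale B, Scale A.
Smallest convergent = 0.71. Discriminant values: 0.61, 0.14, 0.47; count ≥ 0.71 → 0.

0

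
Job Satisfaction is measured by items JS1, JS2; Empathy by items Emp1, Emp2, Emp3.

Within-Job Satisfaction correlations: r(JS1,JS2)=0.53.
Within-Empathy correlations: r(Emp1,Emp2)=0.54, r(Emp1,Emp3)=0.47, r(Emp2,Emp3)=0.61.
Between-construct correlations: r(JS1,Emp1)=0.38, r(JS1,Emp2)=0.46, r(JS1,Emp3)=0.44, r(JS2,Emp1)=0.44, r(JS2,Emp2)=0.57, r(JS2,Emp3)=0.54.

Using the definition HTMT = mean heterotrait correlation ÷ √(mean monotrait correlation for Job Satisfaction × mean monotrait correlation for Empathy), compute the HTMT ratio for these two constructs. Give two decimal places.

Mean heterotrait r = 2.83/6 = 0.4717.
Mean within-JS = 0.53/1 = 0.5300; mean within-Emp = 1.62/3 = 0.5400.
Geometric mean = √(0.5300 × 0.5400) = 0.5350.
HTMT = 0.4717 / 0.5350 = 0.88.

0.88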